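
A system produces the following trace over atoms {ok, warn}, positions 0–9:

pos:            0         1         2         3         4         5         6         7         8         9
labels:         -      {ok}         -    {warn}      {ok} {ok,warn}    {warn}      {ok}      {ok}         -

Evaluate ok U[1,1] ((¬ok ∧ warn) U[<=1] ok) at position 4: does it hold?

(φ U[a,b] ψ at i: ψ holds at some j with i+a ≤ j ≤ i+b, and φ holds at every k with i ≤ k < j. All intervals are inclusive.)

Holds

Need some j in [5,5] with ((¬ok ∧ warn) U[<=1] ok), and ok at every k in [4,j-1].
  j=5: ((¬ok ∧ warn) U[<=1] ok) holds; ok holds at every k in [4,4] → satisfied.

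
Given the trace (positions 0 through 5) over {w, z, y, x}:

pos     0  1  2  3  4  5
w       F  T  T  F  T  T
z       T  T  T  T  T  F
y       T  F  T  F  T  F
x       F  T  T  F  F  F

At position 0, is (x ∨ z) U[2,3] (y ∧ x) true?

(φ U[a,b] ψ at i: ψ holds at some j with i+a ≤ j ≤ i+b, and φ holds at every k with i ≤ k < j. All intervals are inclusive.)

Holds

Need some j in [2,3] with (y ∧ x), and (x ∨ z) at every k in [0,j-1].
  j=2: (y ∧ x) holds; (x ∨ z) holds at every k in [0,1] → satisfied.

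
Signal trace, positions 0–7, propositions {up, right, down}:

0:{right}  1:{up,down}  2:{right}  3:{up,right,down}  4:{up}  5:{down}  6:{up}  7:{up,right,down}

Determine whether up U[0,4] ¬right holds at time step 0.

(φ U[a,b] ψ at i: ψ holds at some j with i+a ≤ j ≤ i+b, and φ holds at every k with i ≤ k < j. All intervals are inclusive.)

Does not hold

Need some j in [0,4] with ¬right, and up at every k in [0,j-1].
  j=0: ¬right false.
  j=1: ¬right holds, but up fails at k=0 → not this j.
  j=2: ¬right false.
  j=3: ¬right false.
  j=4: ¬right holds, but up fails at k=0 → not this j.
No j in the window works → until fails.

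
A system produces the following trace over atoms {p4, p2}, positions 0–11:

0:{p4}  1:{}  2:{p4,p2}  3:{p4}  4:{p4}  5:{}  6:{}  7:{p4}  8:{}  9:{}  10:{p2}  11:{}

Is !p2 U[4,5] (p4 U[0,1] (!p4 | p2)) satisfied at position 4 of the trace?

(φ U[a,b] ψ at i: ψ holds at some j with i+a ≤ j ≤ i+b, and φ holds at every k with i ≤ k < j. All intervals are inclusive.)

Holds

Need some j in [8,9] with (p4 U[0,1] (!p4 | p2)), and !p2 at every k in [4,j-1].
  j=8: (p4 U[0,1] (!p4 | p2)) holds; !p2 holds at every k in [4,7] → satisfied.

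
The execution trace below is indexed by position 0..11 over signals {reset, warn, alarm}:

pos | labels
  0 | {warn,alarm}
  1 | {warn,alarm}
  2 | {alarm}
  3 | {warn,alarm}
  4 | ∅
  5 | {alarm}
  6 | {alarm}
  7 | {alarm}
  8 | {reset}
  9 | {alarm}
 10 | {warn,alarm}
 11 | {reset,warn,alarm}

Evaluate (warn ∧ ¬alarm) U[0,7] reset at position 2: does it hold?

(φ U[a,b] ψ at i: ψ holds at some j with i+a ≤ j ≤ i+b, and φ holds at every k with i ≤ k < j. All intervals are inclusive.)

Need some j in [2,9] with reset, and (warn ∧ ¬alarm) at every k in [2,j-1].
  j=2: reset false.
  j=3: reset false.
  j=4: reset false.
  j=5: reset false.
  j=6: reset false.
  j=7: reset false.
  j=8: reset holds, but (warn ∧ ¬alarm) fails at k=2 → not this j.
  j=9: reset false.
No j in the window works → until fails.

No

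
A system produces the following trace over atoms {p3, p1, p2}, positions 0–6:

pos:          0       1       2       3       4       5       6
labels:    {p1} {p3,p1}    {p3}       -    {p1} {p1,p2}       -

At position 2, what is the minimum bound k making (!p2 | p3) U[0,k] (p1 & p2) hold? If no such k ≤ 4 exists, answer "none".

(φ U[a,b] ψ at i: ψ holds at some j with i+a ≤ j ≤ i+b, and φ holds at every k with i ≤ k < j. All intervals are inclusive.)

Need earliest j ≥ 2 with (p1 & p2), and (!p2 | p3) at every k in [2,j-1].
  j=2: rhs fails.
  j=3: rhs fails.
  j=4: rhs fails.
  j=5: rhs holds; lhs holds on [2,4]. k = 3.

3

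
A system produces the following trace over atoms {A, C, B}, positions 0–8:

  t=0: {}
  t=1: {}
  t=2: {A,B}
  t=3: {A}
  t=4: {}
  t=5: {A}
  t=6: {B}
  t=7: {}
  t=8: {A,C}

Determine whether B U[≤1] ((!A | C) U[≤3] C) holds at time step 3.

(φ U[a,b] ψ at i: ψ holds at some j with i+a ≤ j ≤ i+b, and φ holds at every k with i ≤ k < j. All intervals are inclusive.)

No

Need some j in [3,4] with ((!A | C) U[≤3] C), and B at every k in [3,j-1].
  j=3: ((!A | C) U[≤3] C) — fails.
  j=4: ((!A | C) U[≤3] C) — fails.
No j in the window works → until fails.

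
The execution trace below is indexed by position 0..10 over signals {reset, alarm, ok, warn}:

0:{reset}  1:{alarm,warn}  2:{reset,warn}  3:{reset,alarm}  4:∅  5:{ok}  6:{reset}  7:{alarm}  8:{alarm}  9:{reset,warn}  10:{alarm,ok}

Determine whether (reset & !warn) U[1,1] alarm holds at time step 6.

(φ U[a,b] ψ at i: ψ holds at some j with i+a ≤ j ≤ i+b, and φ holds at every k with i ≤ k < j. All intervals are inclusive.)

Need some j in [7,7] with alarm, and (reset & !warn) at every k in [6,j-1].
  j=7: alarm holds; (reset & !warn) holds at every k in [6,6] → satisfied.

Yes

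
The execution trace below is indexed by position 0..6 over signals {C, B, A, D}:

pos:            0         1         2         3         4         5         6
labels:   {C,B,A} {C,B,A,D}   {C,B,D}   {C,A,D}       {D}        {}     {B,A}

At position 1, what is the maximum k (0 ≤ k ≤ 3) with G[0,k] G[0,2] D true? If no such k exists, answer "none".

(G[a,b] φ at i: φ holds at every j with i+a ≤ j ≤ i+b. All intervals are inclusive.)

1

G[0,2] D must hold from j=1 onward; find where it first fails.
  j=1: holds
  j=2: holds
  j=3: fails
Holds on [1,2], so largest k = 1.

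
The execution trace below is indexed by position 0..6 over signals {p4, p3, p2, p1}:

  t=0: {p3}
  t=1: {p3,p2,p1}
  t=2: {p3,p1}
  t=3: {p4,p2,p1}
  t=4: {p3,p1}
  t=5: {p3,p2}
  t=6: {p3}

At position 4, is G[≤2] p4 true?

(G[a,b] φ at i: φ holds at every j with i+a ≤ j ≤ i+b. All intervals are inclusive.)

False

Check p4 at every j in [4,6]:
  j=4: false
  j=5: false
  j=6: false
Fails at j=4 → formula fails.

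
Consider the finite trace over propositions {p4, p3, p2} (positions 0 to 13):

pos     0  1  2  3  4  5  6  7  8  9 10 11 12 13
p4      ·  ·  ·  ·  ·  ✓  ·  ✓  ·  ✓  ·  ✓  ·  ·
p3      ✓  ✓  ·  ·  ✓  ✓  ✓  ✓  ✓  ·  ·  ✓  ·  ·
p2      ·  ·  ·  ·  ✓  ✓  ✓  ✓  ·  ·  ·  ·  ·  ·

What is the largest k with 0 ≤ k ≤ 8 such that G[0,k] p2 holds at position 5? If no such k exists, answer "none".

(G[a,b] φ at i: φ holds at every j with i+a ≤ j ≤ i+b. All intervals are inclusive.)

p2 must hold from j=5 onward; find where it first fails.
  j=5: holds
  j=6: holds
  j=7: holds
  j=8: fails
Holds on [5,7], so largest k = 2.

2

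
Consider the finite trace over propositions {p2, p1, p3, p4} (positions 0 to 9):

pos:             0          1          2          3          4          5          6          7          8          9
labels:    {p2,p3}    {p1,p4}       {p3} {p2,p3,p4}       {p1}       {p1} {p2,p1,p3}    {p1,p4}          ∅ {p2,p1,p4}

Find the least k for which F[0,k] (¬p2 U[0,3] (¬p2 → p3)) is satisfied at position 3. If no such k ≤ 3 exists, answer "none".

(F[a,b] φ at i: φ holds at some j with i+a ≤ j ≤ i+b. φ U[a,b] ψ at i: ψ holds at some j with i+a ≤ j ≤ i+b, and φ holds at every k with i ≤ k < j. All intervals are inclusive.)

Scan j = 3,4,… for (¬p2 U[0,3] (¬p2 → p3)):
  j=3: holds
First hit at j=3, so smallest k = 3-3 = 0.

0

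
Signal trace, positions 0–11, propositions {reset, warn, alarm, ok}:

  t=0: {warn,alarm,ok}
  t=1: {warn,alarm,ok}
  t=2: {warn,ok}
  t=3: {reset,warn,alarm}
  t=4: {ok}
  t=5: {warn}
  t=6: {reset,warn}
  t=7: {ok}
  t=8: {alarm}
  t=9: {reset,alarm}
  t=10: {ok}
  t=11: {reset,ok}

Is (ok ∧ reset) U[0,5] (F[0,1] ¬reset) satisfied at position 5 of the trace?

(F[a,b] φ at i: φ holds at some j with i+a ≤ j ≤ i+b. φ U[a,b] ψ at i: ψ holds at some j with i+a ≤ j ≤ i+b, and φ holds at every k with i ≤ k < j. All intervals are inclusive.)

Need some j in [5,10] with F[0,1] ¬reset, and (ok ∧ reset) at every k in [5,j-1].
  j=5: F[0,1] ¬reset holds; no prefix to check → satisfied.

True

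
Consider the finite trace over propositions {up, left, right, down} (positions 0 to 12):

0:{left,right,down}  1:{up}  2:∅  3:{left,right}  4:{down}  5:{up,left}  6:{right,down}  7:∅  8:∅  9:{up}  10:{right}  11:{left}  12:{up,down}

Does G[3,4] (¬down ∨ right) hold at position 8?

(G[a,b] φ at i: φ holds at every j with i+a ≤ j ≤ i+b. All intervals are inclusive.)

False

Check (¬down ∨ right) at every j in [11,12]:
  j=11: true
  j=12: false
Fails at j=12 → formula fails.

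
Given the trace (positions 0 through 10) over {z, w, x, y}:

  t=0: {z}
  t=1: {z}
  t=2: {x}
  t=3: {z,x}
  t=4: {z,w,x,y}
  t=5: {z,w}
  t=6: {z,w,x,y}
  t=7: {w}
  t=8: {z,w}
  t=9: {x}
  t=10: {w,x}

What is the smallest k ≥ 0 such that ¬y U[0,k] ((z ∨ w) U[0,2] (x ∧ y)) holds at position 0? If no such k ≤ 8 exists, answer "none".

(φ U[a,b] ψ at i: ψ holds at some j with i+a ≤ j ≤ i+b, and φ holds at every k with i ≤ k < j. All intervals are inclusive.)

3

Need earliest j ≥ 0 with ((z ∨ w) U[0,2] (x ∧ y)), and ¬y at every k in [0,j-1].
  j=0: rhs fails.
  j=1: rhs fails.
  j=2: rhs fails.
  j=3: rhs holds; lhs holds on [0,2]. k = 3.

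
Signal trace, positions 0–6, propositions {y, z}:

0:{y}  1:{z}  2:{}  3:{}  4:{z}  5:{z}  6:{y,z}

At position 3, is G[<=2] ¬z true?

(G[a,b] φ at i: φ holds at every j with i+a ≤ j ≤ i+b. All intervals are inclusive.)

No

Check ¬z at every j in [3,5]:
  j=3: true
  j=4: false
  j=5: false
Fails at j=4 → formula fails.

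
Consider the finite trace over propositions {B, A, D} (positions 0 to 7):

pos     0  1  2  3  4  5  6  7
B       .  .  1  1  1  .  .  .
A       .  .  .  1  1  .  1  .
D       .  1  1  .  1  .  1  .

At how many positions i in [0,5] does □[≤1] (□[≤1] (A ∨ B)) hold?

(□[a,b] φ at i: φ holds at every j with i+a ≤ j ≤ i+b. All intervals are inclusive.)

Evaluate at each i in [0,5]:
  i=0: ✗ (fails at j=0)
  i=1: ✗ (fails at j=1)
  i=2: ✓ (all of [2,3])
  i=3: ✗ (fails at j=4)
  i=4: ✗ (fails at j=4)
  i=5: ✗ (fails at j=5)
Positions where it holds: {2} → 1.

1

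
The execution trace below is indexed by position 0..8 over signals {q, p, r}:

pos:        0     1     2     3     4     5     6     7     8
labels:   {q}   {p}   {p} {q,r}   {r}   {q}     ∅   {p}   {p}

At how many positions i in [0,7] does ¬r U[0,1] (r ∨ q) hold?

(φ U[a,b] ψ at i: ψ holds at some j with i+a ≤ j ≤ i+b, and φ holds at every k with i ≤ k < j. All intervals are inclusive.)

5

Evaluate at each i in [0,7]:
  i=0: ✓ (rhs at j=0)
  i=1: ✗ (no rhs in [1,2])
  i=2: ✓ (rhs at j=3; lhs holds on [2,2])
  i=3: ✓ (rhs at j=3)
  i=4: ✓ (rhs at j=4)
  i=5: ✓ (rhs at j=5)
  i=6: ✗ (no rhs in [6,7])
  i=7: ✗ (no rhs in [7,8])
Positions where it holds: {0, 2, 3, 4, 5} → 5.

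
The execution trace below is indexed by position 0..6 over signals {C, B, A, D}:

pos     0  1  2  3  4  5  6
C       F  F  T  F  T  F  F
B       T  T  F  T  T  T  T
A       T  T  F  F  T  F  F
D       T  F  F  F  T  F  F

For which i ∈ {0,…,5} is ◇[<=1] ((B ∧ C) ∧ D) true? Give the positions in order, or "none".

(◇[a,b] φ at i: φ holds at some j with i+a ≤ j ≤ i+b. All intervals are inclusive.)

Evaluate at each i in [0,5]:
  i=0: ✗ (none in [0,1])
  i=1: ✗ (none in [1,2])
  i=2: ✗ (none in [2,3])
  i=3: ✓ (witness j=4)
  i=4: ✓ (witness j=4)
  i=5: ✗ (none in [5,6])

3, 4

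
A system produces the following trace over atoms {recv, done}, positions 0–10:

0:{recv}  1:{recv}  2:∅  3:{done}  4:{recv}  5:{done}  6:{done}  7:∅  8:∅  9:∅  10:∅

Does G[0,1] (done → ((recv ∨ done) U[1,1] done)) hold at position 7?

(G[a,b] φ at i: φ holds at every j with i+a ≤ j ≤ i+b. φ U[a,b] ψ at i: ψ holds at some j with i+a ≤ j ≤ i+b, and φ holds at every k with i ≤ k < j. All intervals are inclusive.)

Check (done → ((recv ∨ done) U[1,1] done)) at every j in [7,8]:
  j=7: antecedent false → ✓
  j=8: antecedent false → ✓
All positions satisfy it → formula holds.

True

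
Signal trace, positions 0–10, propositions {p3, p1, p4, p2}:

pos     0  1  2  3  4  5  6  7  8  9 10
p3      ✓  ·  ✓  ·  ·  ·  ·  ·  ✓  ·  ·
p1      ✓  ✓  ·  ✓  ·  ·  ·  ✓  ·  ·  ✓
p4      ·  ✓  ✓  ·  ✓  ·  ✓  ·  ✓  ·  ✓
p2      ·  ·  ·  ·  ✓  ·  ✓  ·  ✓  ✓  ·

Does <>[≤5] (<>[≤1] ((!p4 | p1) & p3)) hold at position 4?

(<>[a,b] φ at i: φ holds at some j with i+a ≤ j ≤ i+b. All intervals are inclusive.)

No

Check <>[≤1] ((!p4 | p1) & p3) at each j in [4,9]:
  j=4: fails (none in [4,5])
  j=5: fails (none in [5,6])
  j=6: fails (none in [6,7])
  j=7: fails (none in [7,8])
  j=8: fails (none in [8,9])
  j=9: fails (none in [9,10])
No position in the window satisfies it → formula fails.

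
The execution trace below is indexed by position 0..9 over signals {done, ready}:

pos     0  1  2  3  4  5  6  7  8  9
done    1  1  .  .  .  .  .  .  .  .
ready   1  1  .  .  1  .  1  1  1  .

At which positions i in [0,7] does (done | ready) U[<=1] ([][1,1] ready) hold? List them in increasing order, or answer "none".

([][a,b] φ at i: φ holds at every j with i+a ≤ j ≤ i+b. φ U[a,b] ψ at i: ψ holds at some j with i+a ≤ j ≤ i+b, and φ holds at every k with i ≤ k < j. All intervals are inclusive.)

0, 3, 4, 5, 6, 7

Evaluate at each i in [0,7]:
  i=0: ✓ (rhs at j=0)
  i=1: ✗ (no rhs in [1,2])
  i=2: ✗ (lhs fails at k=2 before rhs at j=3)
  i=3: ✓ (rhs at j=3)
  i=4: ✓ (rhs at j=5; lhs holds on [4,4])
  i=5: ✓ (rhs at j=5)
  i=6: ✓ (rhs at j=6)
  i=7: ✓ (rhs at j=7)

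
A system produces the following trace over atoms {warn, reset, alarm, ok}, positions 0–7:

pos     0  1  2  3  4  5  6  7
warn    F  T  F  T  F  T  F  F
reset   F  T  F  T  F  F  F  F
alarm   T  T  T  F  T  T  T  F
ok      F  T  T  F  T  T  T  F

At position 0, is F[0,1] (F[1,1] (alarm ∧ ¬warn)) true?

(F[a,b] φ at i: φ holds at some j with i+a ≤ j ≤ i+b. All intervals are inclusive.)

Yes

Check F[1,1] (alarm ∧ ¬warn) at each j in [0,1]:
  j=0: fails (none in [1,1])
  j=1: holds (witness at 2)
Found at j=1 → formula holds.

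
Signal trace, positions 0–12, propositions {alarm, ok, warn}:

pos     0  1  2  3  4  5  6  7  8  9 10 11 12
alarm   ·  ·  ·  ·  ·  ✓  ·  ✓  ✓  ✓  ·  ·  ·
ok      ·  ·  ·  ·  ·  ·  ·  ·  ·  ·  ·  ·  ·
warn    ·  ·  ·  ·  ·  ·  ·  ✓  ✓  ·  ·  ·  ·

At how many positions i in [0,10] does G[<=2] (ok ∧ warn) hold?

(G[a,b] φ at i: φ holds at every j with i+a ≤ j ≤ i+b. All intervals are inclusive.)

0

Evaluate at each i in [0,10]:
  i=0: ✗ (fails at j=0)
  i=1: ✗ (fails at j=1)
  i=2: ✗ (fails at j=2)
  i=3: ✗ (fails at j=3)
  i=4: ✗ (fails at j=4)
  i=5: ✗ (fails at j=5)
  i=6: ✗ (fails at j=6)
  i=7: ✗ (fails at j=7)
  i=8: ✗ (fails at j=8)
  i=9: ✗ (fails at j=9)
  i=10: ✗ (fails at j=10)
Positions where it holds: {} → 0.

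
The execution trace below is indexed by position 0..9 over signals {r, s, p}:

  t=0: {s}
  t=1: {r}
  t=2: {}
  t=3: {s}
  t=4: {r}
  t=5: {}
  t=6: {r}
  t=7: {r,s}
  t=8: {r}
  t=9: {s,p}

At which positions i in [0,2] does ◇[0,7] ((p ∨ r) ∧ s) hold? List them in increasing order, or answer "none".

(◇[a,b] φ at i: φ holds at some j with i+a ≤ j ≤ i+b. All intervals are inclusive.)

Evaluate at each i in [0,2]:
  i=0: ✓ (witness j=7)
  i=1: ✓ (witness j=7)
  i=2: ✓ (witness j=7)

0, 1, 2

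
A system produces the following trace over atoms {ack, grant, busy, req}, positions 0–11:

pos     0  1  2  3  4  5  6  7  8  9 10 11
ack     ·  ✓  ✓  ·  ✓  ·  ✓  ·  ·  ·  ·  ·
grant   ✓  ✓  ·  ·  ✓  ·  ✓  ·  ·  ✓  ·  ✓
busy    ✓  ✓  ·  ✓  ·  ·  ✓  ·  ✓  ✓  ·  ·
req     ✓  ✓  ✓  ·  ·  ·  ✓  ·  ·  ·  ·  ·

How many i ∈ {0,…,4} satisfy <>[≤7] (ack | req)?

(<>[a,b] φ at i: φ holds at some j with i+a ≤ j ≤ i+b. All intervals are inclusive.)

5

Evaluate at each i in [0,4]:
  i=0: ✓ (witness j=0)
  i=1: ✓ (witness j=1)
  i=2: ✓ (witness j=2)
  i=3: ✓ (witness j=4)
  i=4: ✓ (witness j=4)
Positions where it holds: {0, 1, 2, 3, 4} → 5.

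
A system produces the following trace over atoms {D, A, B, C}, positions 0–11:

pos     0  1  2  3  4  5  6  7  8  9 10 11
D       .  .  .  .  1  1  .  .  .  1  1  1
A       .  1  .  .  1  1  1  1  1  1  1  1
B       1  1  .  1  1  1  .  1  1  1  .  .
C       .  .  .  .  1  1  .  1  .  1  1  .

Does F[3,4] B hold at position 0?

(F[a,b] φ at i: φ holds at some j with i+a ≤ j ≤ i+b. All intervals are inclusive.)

Check B at each j in [3,4]:
  j=3: true
  j=4: true
Found at j=3 → formula holds.

Holds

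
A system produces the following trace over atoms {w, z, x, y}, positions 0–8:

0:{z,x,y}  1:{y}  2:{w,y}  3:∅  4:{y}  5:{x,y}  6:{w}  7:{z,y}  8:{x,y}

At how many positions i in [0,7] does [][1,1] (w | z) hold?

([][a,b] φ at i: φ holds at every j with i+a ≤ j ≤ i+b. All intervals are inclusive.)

Evaluate at each i in [0,7]:
  i=0: ✗ (fails at j=1)
  i=1: ✓ (all of [2,2])
  i=2: ✗ (fails at j=3)
  i=3: ✗ (fails at j=4)
  i=4: ✗ (fails at j=5)
  i=5: ✓ (all of [6,6])
  i=6: ✓ (all of [7,7])
  i=7: ✗ (fails at j=8)
Positions where it holds: {1, 5, 6} → 3.

3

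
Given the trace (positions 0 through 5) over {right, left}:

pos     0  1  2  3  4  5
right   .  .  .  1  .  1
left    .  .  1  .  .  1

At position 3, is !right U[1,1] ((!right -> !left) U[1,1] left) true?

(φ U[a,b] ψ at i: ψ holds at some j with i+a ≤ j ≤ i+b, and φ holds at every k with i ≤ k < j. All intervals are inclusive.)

Does not hold

Need some j in [4,4] with ((!right -> !left) U[1,1] left), and !right at every k in [3,j-1].
  j=4: ((!right -> !left) U[1,1] left) holds, but !right fails at k=3 → not this j.
No j in the window works → until fails.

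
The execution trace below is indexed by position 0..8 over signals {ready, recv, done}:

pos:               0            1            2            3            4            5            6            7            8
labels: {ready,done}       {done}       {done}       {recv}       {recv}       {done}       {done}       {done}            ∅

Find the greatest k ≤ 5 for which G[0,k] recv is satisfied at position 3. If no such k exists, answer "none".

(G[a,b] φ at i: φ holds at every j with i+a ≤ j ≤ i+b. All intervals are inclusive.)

recv must hold from j=3 onward; find where it first fails.
  j=3: holds
  j=4: holds
  j=5: fails
Holds on [3,4], so largest k = 1.

1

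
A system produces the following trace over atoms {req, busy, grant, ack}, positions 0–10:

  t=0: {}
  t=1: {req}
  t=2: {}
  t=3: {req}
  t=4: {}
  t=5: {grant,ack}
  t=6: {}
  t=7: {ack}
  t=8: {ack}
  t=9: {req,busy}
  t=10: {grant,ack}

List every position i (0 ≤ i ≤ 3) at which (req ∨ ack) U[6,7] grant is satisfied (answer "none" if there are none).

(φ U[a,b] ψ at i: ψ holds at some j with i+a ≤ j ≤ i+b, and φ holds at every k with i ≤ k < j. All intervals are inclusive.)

none

Evaluate at each i in [0,3]:
  i=0: ✗ (no rhs in [6,7])
  i=1: ✗ (no rhs in [7,8])
  i=2: ✗ (no rhs in [8,9])
  i=3: ✗ (lhs fails at k=4 before rhs at j=10)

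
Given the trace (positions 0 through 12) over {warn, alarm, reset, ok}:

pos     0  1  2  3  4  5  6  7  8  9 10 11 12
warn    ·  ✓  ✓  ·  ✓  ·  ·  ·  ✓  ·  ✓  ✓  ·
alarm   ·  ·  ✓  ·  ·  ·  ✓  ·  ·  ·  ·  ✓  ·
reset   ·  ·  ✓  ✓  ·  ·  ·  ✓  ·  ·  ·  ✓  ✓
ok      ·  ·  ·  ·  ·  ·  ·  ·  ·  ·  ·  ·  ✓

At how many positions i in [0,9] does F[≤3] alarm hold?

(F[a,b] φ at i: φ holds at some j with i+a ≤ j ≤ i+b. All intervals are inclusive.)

9

Evaluate at each i in [0,9]:
  i=0: ✓ (witness j=2)
  i=1: ✓ (witness j=2)
  i=2: ✓ (witness j=2)
  i=3: ✓ (witness j=6)
  i=4: ✓ (witness j=6)
  i=5: ✓ (witness j=6)
  i=6: ✓ (witness j=6)
  i=7: ✗ (none in [7,10])
  i=8: ✓ (witness j=11)
  i=9: ✓ (witness j=11)
Positions where it holds: {0, 1, 2, 3, 4, 5, 6, 8, 9} → 9.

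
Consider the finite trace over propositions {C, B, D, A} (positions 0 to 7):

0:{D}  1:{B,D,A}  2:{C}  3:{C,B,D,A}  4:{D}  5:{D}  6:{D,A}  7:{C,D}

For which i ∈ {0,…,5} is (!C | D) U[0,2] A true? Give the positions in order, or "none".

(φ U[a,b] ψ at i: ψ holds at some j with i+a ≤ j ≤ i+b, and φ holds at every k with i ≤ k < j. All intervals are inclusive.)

Evaluate at each i in [0,5]:
  i=0: ✓ (rhs at j=1; lhs holds on [0,0])
  i=1: ✓ (rhs at j=1)
  i=2: ✗ (lhs fails at k=2 before rhs at j=3)
  i=3: ✓ (rhs at j=3)
  i=4: ✓ (rhs at j=6; lhs holds on [4,5])
  i=5: ✓ (rhs at j=6; lhs holds on [5,5])

0, 1, 3, 4, 5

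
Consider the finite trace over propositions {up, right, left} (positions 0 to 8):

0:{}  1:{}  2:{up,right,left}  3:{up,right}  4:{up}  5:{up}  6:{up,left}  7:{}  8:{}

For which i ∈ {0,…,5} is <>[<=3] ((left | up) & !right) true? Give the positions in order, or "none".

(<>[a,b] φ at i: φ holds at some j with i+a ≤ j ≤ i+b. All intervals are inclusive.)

1, 2, 3, 4, 5

Evaluate at each i in [0,5]:
  i=0: ✗ (none in [0,3])
  i=1: ✓ (witness j=4)
  i=2: ✓ (witness j=4)
  i=3: ✓ (witness j=4)
  i=4: ✓ (witness j=4)
  i=5: ✓ (witness j=5)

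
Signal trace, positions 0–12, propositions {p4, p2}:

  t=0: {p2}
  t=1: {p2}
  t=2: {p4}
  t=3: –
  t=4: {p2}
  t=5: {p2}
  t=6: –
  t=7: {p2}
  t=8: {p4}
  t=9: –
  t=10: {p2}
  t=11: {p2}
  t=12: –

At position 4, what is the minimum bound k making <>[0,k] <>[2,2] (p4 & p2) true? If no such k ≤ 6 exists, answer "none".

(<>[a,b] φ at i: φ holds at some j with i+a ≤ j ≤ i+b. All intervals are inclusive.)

none

Scan j = 4,5,… for <>[2,2] (p4 & p2):
  j=4: fails
  j=5: fails
  j=6: fails
  j=7: fails
  j=8: fails
  j=9: fails
  j=10: fails
No j in [4,10] satisfies it → none.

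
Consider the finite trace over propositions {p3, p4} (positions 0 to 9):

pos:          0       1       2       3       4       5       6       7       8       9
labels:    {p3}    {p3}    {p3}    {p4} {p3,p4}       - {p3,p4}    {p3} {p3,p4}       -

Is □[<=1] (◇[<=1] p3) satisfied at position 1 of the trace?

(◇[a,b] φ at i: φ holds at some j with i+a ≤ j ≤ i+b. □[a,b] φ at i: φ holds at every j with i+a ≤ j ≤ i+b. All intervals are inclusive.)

Check ◇[<=1] p3 at every j in [1,2]:
  j=1: holds (witness at 1)
  j=2: holds (witness at 2)
All positions satisfy it → formula holds.

Yes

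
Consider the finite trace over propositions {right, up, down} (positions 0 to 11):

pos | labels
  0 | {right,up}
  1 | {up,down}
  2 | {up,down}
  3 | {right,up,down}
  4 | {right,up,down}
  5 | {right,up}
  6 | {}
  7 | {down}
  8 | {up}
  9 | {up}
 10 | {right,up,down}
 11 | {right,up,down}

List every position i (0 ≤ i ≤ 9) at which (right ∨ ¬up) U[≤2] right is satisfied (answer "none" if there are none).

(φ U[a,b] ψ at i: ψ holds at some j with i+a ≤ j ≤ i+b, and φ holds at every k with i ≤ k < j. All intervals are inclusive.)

0, 3, 4, 5

Evaluate at each i in [0,9]:
  i=0: ✓ (rhs at j=0)
  i=1: ✗ (lhs fails at k=1 before rhs at j=3)
  i=2: ✗ (lhs fails at k=2 before rhs at j=3)
  i=3: ✓ (rhs at j=3)
  i=4: ✓ (rhs at j=4)
  i=5: ✓ (rhs at j=5)
  i=6: ✗ (no rhs in [6,8])
  i=7: ✗ (no rhs in [7,9])
  i=8: ✗ (lhs fails at k=8 before rhs at j=10)
  i=9: ✗ (lhs fails at k=9 before rhs at j=10)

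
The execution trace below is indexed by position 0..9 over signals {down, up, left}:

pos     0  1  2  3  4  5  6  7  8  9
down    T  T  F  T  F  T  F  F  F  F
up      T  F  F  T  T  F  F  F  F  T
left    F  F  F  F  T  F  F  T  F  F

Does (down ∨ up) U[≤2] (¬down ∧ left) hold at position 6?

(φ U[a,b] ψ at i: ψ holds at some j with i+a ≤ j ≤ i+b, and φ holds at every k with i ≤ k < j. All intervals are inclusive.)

Need some j in [6,8] with (¬down ∧ left), and (down ∨ up) at every k in [6,j-1].
  j=6: (¬down ∧ left) false.
  j=7: (¬down ∧ left) holds, but (down ∨ up) fails at k=6 → not this j.
  j=8: (¬down ∧ left) false.
No j in the window works → until fails.

No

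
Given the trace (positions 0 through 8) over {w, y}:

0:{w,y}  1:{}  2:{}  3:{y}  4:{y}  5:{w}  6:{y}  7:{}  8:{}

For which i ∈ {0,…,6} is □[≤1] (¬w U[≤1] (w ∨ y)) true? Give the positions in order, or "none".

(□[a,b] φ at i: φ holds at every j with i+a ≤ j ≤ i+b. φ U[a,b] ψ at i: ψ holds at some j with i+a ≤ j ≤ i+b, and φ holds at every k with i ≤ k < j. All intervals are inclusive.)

2, 3, 4, 5

Evaluate at each i in [0,6]:
  i=0: ✗ (fails at j=1)
  i=1: ✗ (fails at j=1)
  i=2: ✓ (all of [2,3])
  i=3: ✓ (all of [3,4])
  i=4: ✓ (all of [4,5])
  i=5: ✓ (all of [5,6])
  i=6: ✗ (fails at j=7)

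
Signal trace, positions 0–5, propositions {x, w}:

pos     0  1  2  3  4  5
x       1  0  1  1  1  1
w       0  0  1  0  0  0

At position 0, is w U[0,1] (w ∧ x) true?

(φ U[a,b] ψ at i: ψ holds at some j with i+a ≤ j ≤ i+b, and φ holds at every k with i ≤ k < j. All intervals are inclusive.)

Need some j in [0,1] with (w ∧ x), and w at every k in [0,j-1].
  j=0: (w ∧ x) false.
  j=1: (w ∧ x) false.
No j in the window works → until fails.

Does not hold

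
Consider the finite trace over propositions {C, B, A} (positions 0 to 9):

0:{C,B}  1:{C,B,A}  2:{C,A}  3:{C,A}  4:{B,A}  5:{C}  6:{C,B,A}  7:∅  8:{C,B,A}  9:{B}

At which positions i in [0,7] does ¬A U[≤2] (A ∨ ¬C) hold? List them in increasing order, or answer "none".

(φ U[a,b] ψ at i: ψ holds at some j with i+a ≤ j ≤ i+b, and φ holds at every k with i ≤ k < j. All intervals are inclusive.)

Evaluate at each i in [0,7]:
  i=0: ✓ (rhs at j=1; lhs holds on [0,0])
  i=1: ✓ (rhs at j=1)
  i=2: ✓ (rhs at j=2)
  i=3: ✓ (rhs at j=3)
  i=4: ✓ (rhs at j=4)
  i=5: ✓ (rhs at j=6; lhs holds on [5,5])
  i=6: ✓ (rhs at j=6)
  i=7: ✓ (rhs at j=7)

0, 1, 2, 3, 4, 5, 6, 7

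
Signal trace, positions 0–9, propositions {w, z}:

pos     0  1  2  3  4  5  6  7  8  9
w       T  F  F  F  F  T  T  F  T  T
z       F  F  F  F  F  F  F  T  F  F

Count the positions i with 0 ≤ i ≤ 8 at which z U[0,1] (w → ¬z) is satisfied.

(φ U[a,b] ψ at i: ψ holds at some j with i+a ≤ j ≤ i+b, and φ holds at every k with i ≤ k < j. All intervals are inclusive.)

9

Evaluate at each i in [0,8]:
  i=0: ✓ (rhs at j=0)
  i=1: ✓ (rhs at j=1)
  i=2: ✓ (rhs at j=2)
  i=3: ✓ (rhs at j=3)
  i=4: ✓ (rhs at j=4)
  i=5: ✓ (rhs at j=5)
  i=6: ✓ (rhs at j=6)
  i=7: ✓ (rhs at j=7)
  i=8: ✓ (rhs at j=8)
Positions where it holds: {0, 1, 2, 3, 4, 5, 6, 7, 8} → 9.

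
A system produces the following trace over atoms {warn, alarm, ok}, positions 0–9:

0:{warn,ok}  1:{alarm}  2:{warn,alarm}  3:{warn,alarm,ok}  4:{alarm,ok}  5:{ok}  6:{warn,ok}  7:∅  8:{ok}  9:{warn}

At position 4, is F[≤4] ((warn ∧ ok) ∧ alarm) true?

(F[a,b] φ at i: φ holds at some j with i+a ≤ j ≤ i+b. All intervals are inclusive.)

Does not hold

Check ((warn ∧ ok) ∧ alarm) at each j in [4,8]:
  j=4: false
  j=5: false
  j=6: false
  j=7: false
  j=8: false
No position in the window satisfies it → formula fails.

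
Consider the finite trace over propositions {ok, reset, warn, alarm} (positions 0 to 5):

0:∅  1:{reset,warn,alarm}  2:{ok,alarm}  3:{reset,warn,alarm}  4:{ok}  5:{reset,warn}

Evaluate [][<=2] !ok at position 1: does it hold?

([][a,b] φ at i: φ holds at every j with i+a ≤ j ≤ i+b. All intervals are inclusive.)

Check !ok at every j in [1,3]:
  j=1: true
  j=2: false
  j=3: true
Fails at j=2 → formula fails.

False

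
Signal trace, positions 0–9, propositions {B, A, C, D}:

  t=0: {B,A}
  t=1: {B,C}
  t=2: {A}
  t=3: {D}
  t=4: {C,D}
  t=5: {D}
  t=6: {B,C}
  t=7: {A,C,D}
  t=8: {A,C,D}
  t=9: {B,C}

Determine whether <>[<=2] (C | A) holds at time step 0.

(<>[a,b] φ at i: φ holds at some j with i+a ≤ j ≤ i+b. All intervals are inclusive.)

Check (C | A) at each j in [0,2]:
  j=0: true
  j=1: true
  j=2: true
Found at j=0 → formula holds.

Holds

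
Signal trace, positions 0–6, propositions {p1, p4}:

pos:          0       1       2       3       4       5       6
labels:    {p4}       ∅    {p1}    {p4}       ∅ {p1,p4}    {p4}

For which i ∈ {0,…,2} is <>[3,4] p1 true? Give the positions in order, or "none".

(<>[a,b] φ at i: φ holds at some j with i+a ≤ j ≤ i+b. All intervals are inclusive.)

Evaluate at each i in [0,2]:
  i=0: ✗ (none in [3,4])
  i=1: ✓ (witness j=5)
  i=2: ✓ (witness j=5)

1, 2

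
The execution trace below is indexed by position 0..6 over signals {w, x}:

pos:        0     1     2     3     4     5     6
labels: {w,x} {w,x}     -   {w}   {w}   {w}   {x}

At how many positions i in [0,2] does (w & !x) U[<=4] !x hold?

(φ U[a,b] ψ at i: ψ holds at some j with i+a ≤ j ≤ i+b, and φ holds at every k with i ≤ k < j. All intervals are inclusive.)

Evaluate at each i in [0,2]:
  i=0: ✗ (lhs fails at k=0 before rhs at j=2)
  i=1: ✗ (lhs fails at k=1 before rhs at j=2)
  i=2: ✓ (rhs at j=2)
Positions where it holds: {2} → 1.

1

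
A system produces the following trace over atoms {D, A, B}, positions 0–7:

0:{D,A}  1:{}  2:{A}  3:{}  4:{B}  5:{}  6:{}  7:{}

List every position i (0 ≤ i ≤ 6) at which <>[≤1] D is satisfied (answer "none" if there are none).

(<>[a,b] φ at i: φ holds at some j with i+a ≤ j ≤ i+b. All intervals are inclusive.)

0

Evaluate at each i in [0,6]:
  i=0: ✓ (witness j=0)
  i=1: ✗ (none in [1,2])
  i=2: ✗ (none in [2,3])
  i=3: ✗ (none in [3,4])
  i=4: ✗ (none in [4,5])
  i=5: ✗ (none in [5,6])
  i=6: ✗ (none in [6,7])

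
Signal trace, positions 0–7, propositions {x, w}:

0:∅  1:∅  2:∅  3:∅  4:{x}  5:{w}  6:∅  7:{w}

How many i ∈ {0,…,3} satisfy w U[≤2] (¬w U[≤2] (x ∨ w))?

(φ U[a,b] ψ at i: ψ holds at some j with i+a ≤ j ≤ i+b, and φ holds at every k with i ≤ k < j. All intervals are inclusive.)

2

Evaluate at each i in [0,3]:
  i=0: ✗ (lhs fails at k=0 before rhs at j=2)
  i=1: ✗ (lhs fails at k=1 before rhs at j=2)
  i=2: ✓ (rhs at j=2)
  i=3: ✓ (rhs at j=3)
Positions where it holds: {2, 3} → 2.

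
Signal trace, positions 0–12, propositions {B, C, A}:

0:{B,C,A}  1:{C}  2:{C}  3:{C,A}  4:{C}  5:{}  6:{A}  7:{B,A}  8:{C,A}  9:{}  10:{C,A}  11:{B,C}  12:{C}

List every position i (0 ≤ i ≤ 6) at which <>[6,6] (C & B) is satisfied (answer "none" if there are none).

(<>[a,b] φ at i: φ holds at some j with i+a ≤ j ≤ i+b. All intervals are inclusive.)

Evaluate at each i in [0,6]:
  i=0: ✗ (none in [6,6])
  i=1: ✗ (none in [7,7])
  i=2: ✗ (none in [8,8])
  i=3: ✗ (none in [9,9])
  i=4: ✗ (none in [10,10])
  i=5: ✓ (witness j=11)
  i=6: ✗ (none in [12,12])

5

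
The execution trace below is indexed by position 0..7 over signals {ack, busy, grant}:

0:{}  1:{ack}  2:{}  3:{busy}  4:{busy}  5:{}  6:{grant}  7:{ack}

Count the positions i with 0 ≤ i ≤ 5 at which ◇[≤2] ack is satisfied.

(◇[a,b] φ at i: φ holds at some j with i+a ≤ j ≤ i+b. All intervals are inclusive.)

3

Evaluate at each i in [0,5]:
  i=0: ✓ (witness j=1)
  i=1: ✓ (witness j=1)
  i=2: ✗ (none in [2,4])
  i=3: ✗ (none in [3,5])
  i=4: ✗ (none in [4,6])
  i=5: ✓ (witness j=7)
Positions where it holds: {0, 1, 5} → 3.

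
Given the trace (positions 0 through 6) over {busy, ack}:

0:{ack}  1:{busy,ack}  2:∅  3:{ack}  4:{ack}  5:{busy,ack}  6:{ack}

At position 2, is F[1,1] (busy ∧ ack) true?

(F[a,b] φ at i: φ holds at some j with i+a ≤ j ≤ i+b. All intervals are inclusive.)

Check (busy ∧ ack) at each j in [3,3]:
  j=3: false
No position in the window satisfies it → formula fails.

Does not hold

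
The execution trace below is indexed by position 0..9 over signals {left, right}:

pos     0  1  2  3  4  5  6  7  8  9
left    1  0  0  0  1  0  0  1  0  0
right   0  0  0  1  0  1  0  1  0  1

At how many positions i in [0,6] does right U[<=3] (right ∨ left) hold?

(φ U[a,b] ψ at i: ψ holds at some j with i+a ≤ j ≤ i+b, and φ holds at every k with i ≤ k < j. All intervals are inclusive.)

Evaluate at each i in [0,6]:
  i=0: ✓ (rhs at j=0)
  i=1: ✗ (lhs fails at k=1 before rhs at j=3)
  i=2: ✗ (lhs fails at k=2 before rhs at j=3)
  i=3: ✓ (rhs at j=3)
  i=4: ✓ (rhs at j=4)
  i=5: ✓ (rhs at j=5)
  i=6: ✗ (lhs fails at k=6 before rhs at j=7)
Positions where it holds: {0, 3, 4, 5} → 4.

4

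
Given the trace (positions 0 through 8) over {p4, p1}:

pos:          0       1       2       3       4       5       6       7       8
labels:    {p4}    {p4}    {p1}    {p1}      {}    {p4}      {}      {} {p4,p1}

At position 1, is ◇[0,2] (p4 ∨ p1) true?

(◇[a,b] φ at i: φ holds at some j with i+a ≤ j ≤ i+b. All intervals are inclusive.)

Yes

Check (p4 ∨ p1) at each j in [1,3]:
  j=1: true
  j=2: true
  j=3: true
Found at j=1 → formula holds.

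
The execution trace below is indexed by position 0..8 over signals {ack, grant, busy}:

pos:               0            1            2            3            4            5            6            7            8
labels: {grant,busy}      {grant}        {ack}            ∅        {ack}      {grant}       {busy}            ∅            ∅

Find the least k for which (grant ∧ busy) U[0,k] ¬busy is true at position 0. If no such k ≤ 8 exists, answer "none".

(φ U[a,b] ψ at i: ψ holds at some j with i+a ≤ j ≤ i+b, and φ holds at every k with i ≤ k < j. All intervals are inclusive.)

Need earliest j ≥ 0 with ¬busy, and (grant ∧ busy) at every k in [0,j-1].
  j=0: rhs fails.
  j=1: rhs holds; lhs holds on [0,0]. k = 1.

1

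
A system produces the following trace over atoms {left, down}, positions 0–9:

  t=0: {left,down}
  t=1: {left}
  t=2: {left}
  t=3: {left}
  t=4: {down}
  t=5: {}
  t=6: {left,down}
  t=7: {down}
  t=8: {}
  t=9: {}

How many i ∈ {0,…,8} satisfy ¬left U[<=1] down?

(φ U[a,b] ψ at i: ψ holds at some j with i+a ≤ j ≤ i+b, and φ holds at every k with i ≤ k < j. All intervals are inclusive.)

Evaluate at each i in [0,8]:
  i=0: ✓ (rhs at j=0)
  i=1: ✗ (no rhs in [1,2])
  i=2: ✗ (no rhs in [2,3])
  i=3: ✗ (lhs fails at k=3 before rhs at j=4)
  i=4: ✓ (rhs at j=4)
  i=5: ✓ (rhs at j=6; lhs holds on [5,5])
  i=6: ✓ (rhs at j=6)
  i=7: ✓ (rhs at j=7)
  i=8: ✗ (no rhs in [8,9])
Positions where it holds: {0, 4, 5, 6, 7} → 5.

5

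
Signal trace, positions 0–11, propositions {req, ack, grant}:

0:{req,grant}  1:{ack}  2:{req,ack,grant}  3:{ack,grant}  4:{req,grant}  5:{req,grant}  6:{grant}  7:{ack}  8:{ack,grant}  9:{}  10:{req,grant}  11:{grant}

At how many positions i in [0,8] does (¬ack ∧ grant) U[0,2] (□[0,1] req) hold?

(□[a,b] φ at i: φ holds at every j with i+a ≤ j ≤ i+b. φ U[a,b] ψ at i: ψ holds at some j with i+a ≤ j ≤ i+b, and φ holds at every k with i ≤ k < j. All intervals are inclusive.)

1

Evaluate at each i in [0,8]:
  i=0: ✗ (no rhs in [0,2])
  i=1: ✗ (no rhs in [1,3])
  i=2: ✗ (lhs fails at k=2 before rhs at j=4)
  i=3: ✗ (lhs fails at k=3 before rhs at j=4)
  i=4: ✓ (rhs at j=4)
  i=5: ✗ (no rhs in [5,7])
  i=6: ✗ (no rhs in [6,8])
  i=7: ✗ (no rhs in [7,9])
  i=8: ✗ (no rhs in [8,10])
Positions where it holds: {4} → 1.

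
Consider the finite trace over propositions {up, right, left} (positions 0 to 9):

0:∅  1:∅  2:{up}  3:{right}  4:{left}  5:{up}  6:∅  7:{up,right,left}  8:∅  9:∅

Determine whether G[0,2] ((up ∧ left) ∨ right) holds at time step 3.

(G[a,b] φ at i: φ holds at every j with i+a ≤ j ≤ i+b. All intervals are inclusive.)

Check ((up ∧ left) ∨ right) at every j in [3,5]:
  j=3: true
  j=4: false
  j=5: false
Fails at j=4 → formula fails.

Does not hold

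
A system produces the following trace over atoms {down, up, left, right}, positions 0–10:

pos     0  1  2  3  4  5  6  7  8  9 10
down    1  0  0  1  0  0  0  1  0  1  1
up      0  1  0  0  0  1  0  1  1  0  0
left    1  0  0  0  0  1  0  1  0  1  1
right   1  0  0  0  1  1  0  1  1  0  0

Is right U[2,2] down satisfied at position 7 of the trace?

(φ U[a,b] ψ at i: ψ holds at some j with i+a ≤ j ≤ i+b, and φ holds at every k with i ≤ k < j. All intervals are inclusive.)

Holds

Need some j in [9,9] with down, and right at every k in [7,j-1].
  j=9: down holds; right holds at every k in [7,8] → satisfied.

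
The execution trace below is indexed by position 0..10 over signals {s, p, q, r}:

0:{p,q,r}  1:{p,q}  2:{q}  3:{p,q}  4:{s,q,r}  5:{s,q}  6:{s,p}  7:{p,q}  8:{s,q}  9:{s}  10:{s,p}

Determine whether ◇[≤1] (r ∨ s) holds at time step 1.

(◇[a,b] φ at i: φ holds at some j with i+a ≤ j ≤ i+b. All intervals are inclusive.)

No

Check (r ∨ s) at each j in [1,2]:
  j=1: false
  j=2: false
No position in the window satisfies it → formula fails.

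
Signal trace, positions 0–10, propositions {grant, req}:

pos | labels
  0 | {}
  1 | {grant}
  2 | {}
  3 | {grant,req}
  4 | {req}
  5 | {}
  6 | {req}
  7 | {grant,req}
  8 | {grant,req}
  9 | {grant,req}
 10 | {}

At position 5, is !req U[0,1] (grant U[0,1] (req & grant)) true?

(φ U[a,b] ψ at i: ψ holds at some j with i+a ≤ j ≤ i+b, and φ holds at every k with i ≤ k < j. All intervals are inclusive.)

No

Need some j in [5,6] with (grant U[0,1] (req & grant)), and !req at every k in [5,j-1].
  j=5: (grant U[0,1] (req & grant)) — fails.
  j=6: (grant U[0,1] (req & grant)) — fails.
No j in the window works → until fails.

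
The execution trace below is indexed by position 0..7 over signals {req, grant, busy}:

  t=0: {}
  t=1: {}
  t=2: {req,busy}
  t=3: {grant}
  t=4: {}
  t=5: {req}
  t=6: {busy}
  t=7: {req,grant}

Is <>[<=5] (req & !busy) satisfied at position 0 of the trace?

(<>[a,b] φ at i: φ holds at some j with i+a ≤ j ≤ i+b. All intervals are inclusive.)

Check (req & !busy) at each j in [0,5]:
  j=0: false
  j=1: false
  j=2: false
  j=3: false
  j=4: false
  j=5: true
Found at j=5 → formula holds.

Yes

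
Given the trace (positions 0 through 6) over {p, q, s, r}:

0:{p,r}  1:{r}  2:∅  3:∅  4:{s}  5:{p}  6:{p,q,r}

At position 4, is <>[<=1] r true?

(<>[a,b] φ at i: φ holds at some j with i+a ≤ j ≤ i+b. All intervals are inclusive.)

Check r at each j in [4,5]:
  j=4: false
  j=5: false
No position in the window satisfies it → formula fails.

False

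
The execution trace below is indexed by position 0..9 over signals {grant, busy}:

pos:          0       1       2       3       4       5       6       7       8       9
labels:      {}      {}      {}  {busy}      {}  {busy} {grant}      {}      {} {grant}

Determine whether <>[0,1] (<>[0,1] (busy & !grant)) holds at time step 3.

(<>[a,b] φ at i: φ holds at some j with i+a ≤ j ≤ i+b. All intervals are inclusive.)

True

Check <>[0,1] (busy & !grant) at each j in [3,4]:
  j=3: holds (witness at 3)
  j=4: holds (witness at 5)
Found at j=3 → formula holds.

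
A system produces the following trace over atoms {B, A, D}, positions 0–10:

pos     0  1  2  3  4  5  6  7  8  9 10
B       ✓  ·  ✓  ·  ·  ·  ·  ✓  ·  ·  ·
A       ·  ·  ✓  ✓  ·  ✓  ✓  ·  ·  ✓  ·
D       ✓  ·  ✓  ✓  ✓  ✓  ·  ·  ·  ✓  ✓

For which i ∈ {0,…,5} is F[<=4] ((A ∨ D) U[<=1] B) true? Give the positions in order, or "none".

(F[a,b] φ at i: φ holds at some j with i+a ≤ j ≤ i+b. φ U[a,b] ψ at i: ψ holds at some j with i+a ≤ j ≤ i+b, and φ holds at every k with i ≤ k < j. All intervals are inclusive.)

0, 1, 2, 3, 4, 5

Evaluate at each i in [0,5]:
  i=0: ✓ (witness j=0)
  i=1: ✓ (witness j=2)
  i=2: ✓ (witness j=2)
  i=3: ✓ (witness j=6)
  i=4: ✓ (witness j=6)
  i=5: ✓ (witness j=6)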